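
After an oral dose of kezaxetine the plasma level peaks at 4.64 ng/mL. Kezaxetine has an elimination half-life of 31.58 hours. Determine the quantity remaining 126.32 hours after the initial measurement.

Elapsed time is 4 half-lives (126.32/31.58).
Each half-life halves the amount: 4.64 × (1/2)^4 = 4.64/16 = 0.29 ng/mL.

0.29 ng/mL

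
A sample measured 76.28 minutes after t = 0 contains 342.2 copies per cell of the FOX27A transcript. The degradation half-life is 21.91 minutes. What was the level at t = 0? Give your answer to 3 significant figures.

Number of half-lives elapsed: n = 76.28/21.91 ≈ 3.4815.
A₀ = A × 2^n = 342.2 × 2^3.4815 = 342.2 × 11.17 ≈ 3822.3 copies per cell.

3820 copies per cell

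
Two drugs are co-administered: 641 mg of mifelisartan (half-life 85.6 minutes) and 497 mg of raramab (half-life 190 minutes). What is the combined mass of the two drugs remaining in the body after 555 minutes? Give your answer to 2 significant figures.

73 mg

mifelisartan: 641 × (1/2)^(555/85.6) = 641 × (1/2)^6.4836 ≈ 7.1629 mg.
raramab: 497 × (1/2)^(555/190) = 497 × (1/2)^2.9211 ≈ 65.619 mg.
Total = 7.1629 + 65.619 ≈ 72.782 mg.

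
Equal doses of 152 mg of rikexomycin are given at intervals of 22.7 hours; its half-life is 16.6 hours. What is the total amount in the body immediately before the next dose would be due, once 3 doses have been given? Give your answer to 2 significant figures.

91 mg

The 3 doses were given 68.1, 45.4, 22.7 hours ago.
Total = 152·(1/2)^(68.1/16.6) + 152·(1/2)^(45.4/16.6) + 152·(1/2)^(22.7/16.6)
      = 8.849 + 22.832 + 58.911 ≈ 90.592 mg.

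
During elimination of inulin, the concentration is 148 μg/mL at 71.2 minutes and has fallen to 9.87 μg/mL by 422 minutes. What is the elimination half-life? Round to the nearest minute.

90 minutes

Over Δt = 422 − 71.2 = 350.8 minutes, the level fell by a factor of 148/9.87 ≈ 14.995.
n = log₂(14.995) ≈ 3.9064 half-lives, so t½ = 350.8/3.9064 ≈ 89.801 minutes.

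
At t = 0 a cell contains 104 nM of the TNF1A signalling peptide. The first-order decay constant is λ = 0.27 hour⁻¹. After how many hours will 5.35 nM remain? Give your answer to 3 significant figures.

11.0 hours

t½ = ln 2 / λ = 0.69315 / 0.27 ≈ 2.5672 hours.
Fraction remaining = 5.35/104 ≈ 0.051442.
n = log₂(104/5.35) = ln(19.439)/ln 2 ≈ 4.2809 half-lives.
t = n × t½ = 4.2809 × 2.5672 ≈ 10.99 hours.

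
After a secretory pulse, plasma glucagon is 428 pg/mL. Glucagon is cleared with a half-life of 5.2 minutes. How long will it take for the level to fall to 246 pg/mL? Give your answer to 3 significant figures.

Fraction remaining = 246/428 ≈ 0.57477.
n = log₂(428/246) = ln(1.7398)/ln 2 ≈ 0.79895 half-lives.
t = n × t½ = 0.79895 × 5.2 ≈ 4.1546 minutes.

4.15 minutes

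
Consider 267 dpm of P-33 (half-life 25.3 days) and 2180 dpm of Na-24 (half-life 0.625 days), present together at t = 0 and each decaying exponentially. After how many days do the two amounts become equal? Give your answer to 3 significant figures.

Set 267·(1/2)^(t/25.3) = 2180·(1/2)^(t/0.625).
Taking log₂: log₂(267/2180) = t·(1/25.3 − 1/0.625).
log₂(0.12248) = -3.0294; 1/25.3 − 1/0.625 = -1.5605.
t = -3.0294 / -1.5605 ≈ 1.9413 days.

1.94 days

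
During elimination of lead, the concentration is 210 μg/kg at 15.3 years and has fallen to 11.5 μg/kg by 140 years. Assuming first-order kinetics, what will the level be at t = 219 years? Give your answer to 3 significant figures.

1.83 μg/kg

Over Δt = 140 − 15.3 = 124.7 years, the level fell by a factor of 210/11.5 ≈ 18.261.
n = log₂(18.261) ≈ 4.1907 half-lives, so t½ = 124.7/4.1907 ≈ 29.756 years.
From t = 140 to t = 219: 11.5 × (1/2)^((219−140)/29.756) ≈ 1.826 μg/kg.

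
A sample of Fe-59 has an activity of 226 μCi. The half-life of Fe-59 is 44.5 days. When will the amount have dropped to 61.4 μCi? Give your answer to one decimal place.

Fraction remaining = 61.4/226 ≈ 0.27168.
n = log₂(226/61.4) = ln(3.6808)/ln 2 ≈ 1.88 half-lives.
t = n × t½ = 1.88 × 44.5 ≈ 83.661 days.

83.7 days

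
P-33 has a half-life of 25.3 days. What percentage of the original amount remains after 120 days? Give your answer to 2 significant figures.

3.7%

n = 120/25.3 ≈ 4.7431 half-lives.
Fraction remaining = (1/2)^4.7431 ≈ 0.037341, i.e. 3.7341%.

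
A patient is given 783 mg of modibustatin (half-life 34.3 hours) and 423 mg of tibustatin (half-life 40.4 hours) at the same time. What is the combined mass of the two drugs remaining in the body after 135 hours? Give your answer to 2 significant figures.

modibustatin: 783 × (1/2)^(135/34.3) = 783 × (1/2)^3.9359 ≈ 51.162 mg.
tibustatin: 423 × (1/2)^(135/40.4) = 423 × (1/2)^3.3416 ≈ 41.728 mg.
Total = 51.162 + 41.728 ≈ 92.89 mg.

93 mg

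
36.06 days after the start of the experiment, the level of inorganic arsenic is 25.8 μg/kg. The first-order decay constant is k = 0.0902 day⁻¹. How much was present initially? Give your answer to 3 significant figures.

667 μg/kg

t½ = ln 2 / k = 0.69315 / 0.0902 ≈ 7.6846 days.
Number of half-lives elapsed: n = 36.06/7.6846 ≈ 4.6925.
A₀ = A × 2^n = 25.8 × 2^4.6925 = 25.8 × 25.858 ≈ 667.13 μg/kg.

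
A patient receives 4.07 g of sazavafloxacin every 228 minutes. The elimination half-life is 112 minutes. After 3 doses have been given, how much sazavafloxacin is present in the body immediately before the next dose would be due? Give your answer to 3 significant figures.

The 3 doses were given 684, 456, 228 minutes ago.
Total = 4.07·(1/2)^(684/112) + 4.07·(1/2)^(456/112) + 4.07·(1/2)^(228/112)
      = 0.059042 + 0.24209 + 0.99262 ≈ 1.2938 g.

1.29 g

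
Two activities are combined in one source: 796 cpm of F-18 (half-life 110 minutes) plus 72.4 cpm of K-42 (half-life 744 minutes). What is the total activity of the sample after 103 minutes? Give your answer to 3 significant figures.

F-18: 796 × (1/2)^(103/110) = 796 × (1/2)^0.93636 ≈ 415.95 cpm.
K-42: 72.4 × (1/2)^(103/744) = 72.4 × (1/2)^0.13844 ≈ 65.775 cpm.
Total = 415.95 + 65.775 ≈ 481.72 cpm.

482 cpm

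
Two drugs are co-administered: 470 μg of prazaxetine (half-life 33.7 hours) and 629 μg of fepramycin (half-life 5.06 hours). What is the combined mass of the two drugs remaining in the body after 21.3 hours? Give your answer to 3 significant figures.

prazaxetine: 470 × (1/2)^(21.3/33.7) = 470 × (1/2)^0.63205 ≈ 303.27 μg.
fepramycin: 629 × (1/2)^(21.3/5.06) = 629 × (1/2)^4.2095 ≈ 33.999 μg.
Total = 303.27 + 33.999 ≈ 337.27 μg.

337 μg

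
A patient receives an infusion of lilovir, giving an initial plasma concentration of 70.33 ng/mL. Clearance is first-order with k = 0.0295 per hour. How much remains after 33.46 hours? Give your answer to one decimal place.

26.2 ng/mL

t½ = ln 2 / k = 0.69315 / 0.0295 ≈ 23.497 hours.
Number of half-lives: n = 33.46/23.497 ≈ 1.424.
Remaining = 70.33 × (1/2)^1.424 = 70.33 × 0.37267 ≈ 26.21 ng/mL.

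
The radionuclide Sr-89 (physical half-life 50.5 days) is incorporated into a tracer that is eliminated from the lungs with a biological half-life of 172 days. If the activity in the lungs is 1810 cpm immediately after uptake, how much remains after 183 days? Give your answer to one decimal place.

1/t_eff = 1/t_phys + 1/t_biol = 1/50.5 + 1/172 = 0.025616 per day.
t_eff = 50.5 × 172 / (50.5 + 172) ≈ 39.038 days.
Remaining = 1810 × (1/2)^(183/39.038) = 1810 × (1/2)^4.6877 ≈ 70.232 cpm.

70.2 cpm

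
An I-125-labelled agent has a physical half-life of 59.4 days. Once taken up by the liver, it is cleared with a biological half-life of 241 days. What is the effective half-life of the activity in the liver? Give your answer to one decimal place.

1/t_eff = 1/t_phys + 1/t_biol = 1/59.4 + 1/241 = 0.020984 per day.
t_eff = 59.4 × 241 / (59.4 + 241) ≈ 47.654 days.

47.7 days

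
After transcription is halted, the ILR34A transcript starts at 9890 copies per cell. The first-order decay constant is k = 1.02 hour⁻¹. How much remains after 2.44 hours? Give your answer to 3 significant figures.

t½ = ln 2 / k = 0.69315 / 1.02 ≈ 0.67956 hours.
Number of half-lives: n = 2.44/0.67956 ≈ 3.5906.
Remaining = 9890 × (1/2)^3.5906 = 9890 × 0.08301 ≈ 820.96 copies per cell.

821 copies per cell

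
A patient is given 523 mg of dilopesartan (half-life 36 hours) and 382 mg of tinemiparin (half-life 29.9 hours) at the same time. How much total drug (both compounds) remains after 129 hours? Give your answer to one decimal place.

62.8 mg

dilopesartan: 523 × (1/2)^(129/36) = 523 × (1/2)^3.5833 ≈ 43.633 mg.
tinemiparin: 382 × (1/2)^(129/29.9) = 382 × (1/2)^4.3144 ≈ 19.2 mg.
Total = 43.633 + 19.2 ≈ 62.833 mg.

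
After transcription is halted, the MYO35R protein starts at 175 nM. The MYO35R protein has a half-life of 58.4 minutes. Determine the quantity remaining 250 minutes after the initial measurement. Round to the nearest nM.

9 nM

Number of half-lives: n = 250/58.4 ≈ 4.2808.
Remaining = 175 × (1/2)^4.2808 = 175 × 0.051445 ≈ 9.0029 nM.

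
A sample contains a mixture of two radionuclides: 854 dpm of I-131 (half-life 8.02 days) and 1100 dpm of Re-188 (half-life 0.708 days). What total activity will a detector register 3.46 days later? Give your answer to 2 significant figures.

670 dpm

I-131: 854 × (1/2)^(3.46/8.02) = 854 × (1/2)^0.43142 ≈ 633.27 dpm.
Re-188: 1100 × (1/2)^(3.46/0.708) = 1100 × (1/2)^4.887 ≈ 37.176 dpm.
Total = 633.27 + 37.176 ≈ 670.44 dpm.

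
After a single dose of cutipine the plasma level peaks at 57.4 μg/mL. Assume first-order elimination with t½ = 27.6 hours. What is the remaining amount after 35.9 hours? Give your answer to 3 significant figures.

23.3 μg/mL

Number of half-lives: n = 35.9/27.6 ≈ 1.3007.
Remaining = 57.4 × (1/2)^1.3007 = 57.4 × 0.40592 ≈ 23.3 μg/mL.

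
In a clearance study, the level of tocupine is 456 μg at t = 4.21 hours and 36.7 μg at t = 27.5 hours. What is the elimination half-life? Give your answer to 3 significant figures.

6.41 hours

Over Δt = 27.5 − 4.21 = 23.29 hours, the level fell by a factor of 456/36.7 ≈ 12.425.
n = log₂(12.425) ≈ 3.6352 half-lives, so t½ = 23.29/3.6352 ≈ 6.4068 hours.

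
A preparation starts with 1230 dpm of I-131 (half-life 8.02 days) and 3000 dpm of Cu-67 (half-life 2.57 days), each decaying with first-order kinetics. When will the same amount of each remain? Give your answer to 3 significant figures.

4.86 days

Set 1230·(1/2)^(t/8.02) = 3000·(1/2)^(t/2.57).
Taking log₂: log₂(1230/3000) = t·(1/8.02 − 1/2.57).
log₂(0.41) = -1.2863; 1/8.02 − 1/2.57 = -0.26442.
t = -1.2863 / -0.26442 ≈ 4.8647 days.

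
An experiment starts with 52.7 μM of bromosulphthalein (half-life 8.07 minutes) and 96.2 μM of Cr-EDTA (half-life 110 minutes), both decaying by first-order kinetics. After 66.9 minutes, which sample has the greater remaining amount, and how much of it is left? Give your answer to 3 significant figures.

bromosulphthalein: 52.7 × (1/2)^8.29 ≈ 0.16838 μM.
Cr-EDTA: 96.2 × (1/2)^0.60818 ≈ 63.109 μM.
Cr-EDTA has more remaining, at ≈ 63.109 μM.

Cr-EDTA, 63.1 μM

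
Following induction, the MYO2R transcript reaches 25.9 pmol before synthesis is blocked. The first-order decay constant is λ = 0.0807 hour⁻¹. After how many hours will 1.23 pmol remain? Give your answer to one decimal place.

t½ = ln 2 / λ = 0.69315 / 0.0807 ≈ 8.5892 hours.
Fraction remaining = 1.23/25.9 ≈ 0.04749.
n = log₂(25.9/1.23) = ln(21.057)/ln 2 ≈ 4.3962 half-lives.
t = n × t½ = 4.3962 × 8.5892 ≈ 37.76 hours.

37.8 hours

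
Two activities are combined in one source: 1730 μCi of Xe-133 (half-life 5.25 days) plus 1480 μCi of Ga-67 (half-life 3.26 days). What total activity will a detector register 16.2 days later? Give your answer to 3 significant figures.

251 μCi

Xe-133: 1730 × (1/2)^(16.2/5.25) = 1730 × (1/2)^3.0857 ≈ 203.78 μCi.
Ga-67: 1480 × (1/2)^(16.2/3.26) = 1480 × (1/2)^4.9693 ≈ 47.244 μCi.
Total = 203.78 + 47.244 ≈ 251.02 μCi.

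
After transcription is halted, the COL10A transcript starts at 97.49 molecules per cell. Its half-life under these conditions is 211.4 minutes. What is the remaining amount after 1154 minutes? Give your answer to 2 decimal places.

2.22 molecules per cell

Number of half-lives: n = 1154/211.4 ≈ 5.4588.
Remaining = 97.49 × (1/2)^5.4588 = 97.49 × 0.022737 ≈ 2.2166 molecules per cell.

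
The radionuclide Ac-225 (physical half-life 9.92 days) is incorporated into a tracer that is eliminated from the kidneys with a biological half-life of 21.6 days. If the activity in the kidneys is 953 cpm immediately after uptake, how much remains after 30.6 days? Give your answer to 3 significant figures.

42.1 cpm

1/t_eff = 1/t_phys + 1/t_biol = 1/9.92 + 1/21.6 = 0.1471 per day.
t_eff = 9.92 × 21.6 / (9.92 + 21.6) ≈ 6.798 days.
Remaining = 953 × (1/2)^(30.6/6.798) = 953 × (1/2)^4.5013 ≈ 42.078 cpm.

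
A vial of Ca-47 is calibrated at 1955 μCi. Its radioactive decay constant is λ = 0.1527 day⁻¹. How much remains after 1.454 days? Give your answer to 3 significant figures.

t½ = ln 2 / λ = 0.69315 / 0.1527 ≈ 4.5393 days.
Number of half-lives: n = 1.454/4.5393 ≈ 0.32032.
Remaining = 1955 × (1/2)^0.32032 = 1955 × 0.80089 ≈ 1565.7 μCi.

1570 μCi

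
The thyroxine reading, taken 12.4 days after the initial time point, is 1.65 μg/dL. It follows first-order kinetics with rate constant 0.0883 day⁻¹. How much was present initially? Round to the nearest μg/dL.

5 μg/dL

t½ = ln 2 / λ = 0.69315 / 0.0883 ≈ 7.8499 days.
Number of half-lives elapsed: n = 12.4/7.8499 ≈ 1.5796.
A₀ = A × 2^n = 1.65 × 2^1.5796 = 1.65 × 2.9889 ≈ 4.9318 μg/dL.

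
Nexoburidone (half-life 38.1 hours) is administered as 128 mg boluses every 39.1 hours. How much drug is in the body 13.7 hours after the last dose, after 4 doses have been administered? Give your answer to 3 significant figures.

185 mg

The 4 doses were given 131, 91.9, 52.8, 13.7 hours ago.
Total = 128·(1/2)^(131/38.1) + 128·(1/2)^(91.9/38.1) + 128·(1/2)^(52.8/38.1) + 128·(1/2)^(13.7/38.1)
      = 11.808 + 24.049 + 48.982 + 99.762 ≈ 184.6 mg.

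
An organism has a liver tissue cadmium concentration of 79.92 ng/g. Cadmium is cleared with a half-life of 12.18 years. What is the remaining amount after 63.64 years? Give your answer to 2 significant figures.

Number of half-lives: n = 63.64/12.18 ≈ 5.225.
Remaining = 79.92 × (1/2)^5.225 = 79.92 × 0.026738 ≈ 2.1369 ng/g.

2.1 ng/g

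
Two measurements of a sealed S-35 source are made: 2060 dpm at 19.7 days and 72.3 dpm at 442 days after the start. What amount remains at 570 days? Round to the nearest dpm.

Over Δt = 442 − 19.7 = 422.3 days, the level fell by a factor of 2060/72.3 ≈ 28.492.
n = log₂(28.492) ≈ 4.8325 half-lives, so t½ = 422.3/4.8325 ≈ 87.387 days.
From t = 442 to t = 570: 72.3 × (1/2)^((570−442)/87.387) ≈ 26.194 dpm.

26 dpm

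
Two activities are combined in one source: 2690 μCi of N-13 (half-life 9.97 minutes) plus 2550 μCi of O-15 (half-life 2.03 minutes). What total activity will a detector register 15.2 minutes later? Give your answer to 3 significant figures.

949 μCi

N-13: 2690 × (1/2)^(15.2/9.97) = 2690 × (1/2)^1.5246 ≈ 935 μCi.
O-15: 2550 × (1/2)^(15.2/2.03) = 2550 × (1/2)^7.4877 ≈ 14.208 μCi.
Total = 935 + 14.208 ≈ 949.2 μCi.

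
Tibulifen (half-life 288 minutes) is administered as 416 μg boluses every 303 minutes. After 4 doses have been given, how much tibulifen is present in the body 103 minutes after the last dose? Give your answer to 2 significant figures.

590 μg

The 4 doses were given 1012, 709, 406, 103 minutes ago.
Total = 416·(1/2)^(1012/288) + 416·(1/2)^(709/288) + 416·(1/2)^(406/288) + 416·(1/2)^(103/288)
      = 36.417 + 75.512 + 156.58 + 324.66 ≈ 593.17 μg.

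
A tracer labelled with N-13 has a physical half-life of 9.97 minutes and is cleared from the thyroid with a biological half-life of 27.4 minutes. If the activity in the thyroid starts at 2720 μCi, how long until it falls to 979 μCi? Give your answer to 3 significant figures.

10.8 minutes

1/t_eff = 1/t_phys + 1/t_biol = 1/9.97 + 1/27.4 = 0.1368 per minute.
t_eff = 9.97 × 27.4 / (9.97 + 27.4) ≈ 7.3101 minutes.
n = log₂(2720/979) ≈ 1.4742; t = 1.4742 × 7.3101 ≈ 10.777 minutes.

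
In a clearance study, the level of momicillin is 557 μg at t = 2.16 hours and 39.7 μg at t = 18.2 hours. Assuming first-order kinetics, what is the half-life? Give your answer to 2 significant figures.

Over Δt = 18.2 − 2.16 = 16.04 hours, the level fell by a factor of 557/39.7 ≈ 14.03.
n = log₂(14.03) ≈ 3.8105 half-lives, so t½ = 16.04/3.8105 ≈ 4.2095 hours.

4.2 hours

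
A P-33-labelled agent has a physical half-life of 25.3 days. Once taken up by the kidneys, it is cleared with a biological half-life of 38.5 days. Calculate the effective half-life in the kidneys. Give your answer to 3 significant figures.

1/t_eff = 1/t_phys + 1/t_biol = 1/25.3 + 1/38.5 = 0.0655 per day.
t_eff = 25.3 × 38.5 / (25.3 + 38.5) ≈ 15.267 days.

15.3 days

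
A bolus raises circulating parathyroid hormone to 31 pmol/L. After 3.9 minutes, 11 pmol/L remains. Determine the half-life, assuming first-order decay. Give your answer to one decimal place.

2.6 minutes

A/A₀ = 11/31 ≈ 0.35484.
n = log₂(2.8182) ≈ 1.4948 half-lives elapsed in 3.9 minutes.
t½ = 3.9/1.4948 ≈ 2.6091 minutes.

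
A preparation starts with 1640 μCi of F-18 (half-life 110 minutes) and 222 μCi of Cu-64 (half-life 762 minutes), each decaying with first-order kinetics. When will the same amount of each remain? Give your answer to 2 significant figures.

Set 1640·(1/2)^(t/110) = 222·(1/2)^(t/762).
Taking log₂: log₂(1640/222) = t·(1/110 − 1/762).
log₂(7.3874) = 2.8851; 1/110 − 1/762 = 0.0077786.
t = 2.8851 / 0.0077786 ≈ 370.9 minutes.

370 minutes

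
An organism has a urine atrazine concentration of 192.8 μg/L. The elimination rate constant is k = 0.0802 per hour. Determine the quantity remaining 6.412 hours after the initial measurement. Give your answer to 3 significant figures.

t½ = ln 2 / k = 0.69315 / 0.0802 ≈ 8.6427 hours.
Number of half-lives: n = 6.412/8.6427 ≈ 0.74189.
Remaining = 192.8 × (1/2)^0.74189 = 192.8 × 0.59795 ≈ 115.29 μg/L.

115 μg/L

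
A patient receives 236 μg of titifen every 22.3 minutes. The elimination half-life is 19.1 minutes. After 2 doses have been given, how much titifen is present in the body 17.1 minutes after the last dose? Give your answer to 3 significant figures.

The 2 doses were given 39.4, 17.1 minutes ago.
Total = 236·(1/2)^(39.4/19.1) + 236·(1/2)^(17.1/19.1)
      = 56.486 + 126.88 ≈ 183.37 μg.

183 μg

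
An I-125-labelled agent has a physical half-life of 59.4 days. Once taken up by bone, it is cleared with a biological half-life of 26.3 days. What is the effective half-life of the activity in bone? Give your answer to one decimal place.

18.2 days

1/t_eff = 1/t_phys + 1/t_biol = 1/59.4 + 1/26.3 = 0.054858 per day.
t_eff = 59.4 × 26.3 / (59.4 + 26.3) ≈ 18.229 days.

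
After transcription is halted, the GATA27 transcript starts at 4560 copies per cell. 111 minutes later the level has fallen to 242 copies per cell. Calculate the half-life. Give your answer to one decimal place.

26.2 minutes

A/A₀ = 242/4560 ≈ 0.05307.
n = log₂(18.843) ≈ 4.236 half-lives elapsed in 111 minutes.
t½ = 111/4.236 ≈ 26.204 minutes.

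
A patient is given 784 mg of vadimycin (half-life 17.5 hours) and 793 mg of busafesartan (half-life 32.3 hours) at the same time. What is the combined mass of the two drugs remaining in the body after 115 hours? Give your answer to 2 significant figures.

vadimycin: 784 × (1/2)^(115/17.5) = 784 × (1/2)^6.5714 ≈ 8.2436 mg.
busafesartan: 793 × (1/2)^(115/32.3) = 793 × (1/2)^3.5604 ≈ 67.219 mg.
Total = 8.2436 + 67.219 ≈ 75.463 mg.

75 mg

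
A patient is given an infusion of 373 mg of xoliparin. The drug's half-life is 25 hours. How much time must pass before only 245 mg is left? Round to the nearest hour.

Fraction remaining = 245/373 ≈ 0.65684.
n = log₂(373/245) = ln(1.5224)/ln 2 ≈ 0.60639 half-lives.
t = n × t½ = 0.60639 × 25 ≈ 15.16 hours.

15 hours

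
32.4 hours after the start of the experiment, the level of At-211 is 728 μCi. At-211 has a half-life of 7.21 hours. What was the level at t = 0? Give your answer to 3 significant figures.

Number of half-lives elapsed: n = 32.4/7.21 ≈ 4.4938.
A₀ = A × 2^n = 728 × 2^4.4938 = 728 × 22.53 ≈ 16402 μCi.

16400 μCi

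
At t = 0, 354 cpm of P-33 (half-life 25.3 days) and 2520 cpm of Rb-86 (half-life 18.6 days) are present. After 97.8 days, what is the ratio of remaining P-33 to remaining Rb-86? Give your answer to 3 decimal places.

P-33: 354 × (1/2)^(97.8/25.3) = 354 × (1/2)^3.8656 ≈ 24.285 cpm.
Rb-86: 2520 × (1/2)^(97.8/18.6) = 2520 × (1/2)^5.2581 ≈ 65.851 cpm.
Ratio ≈ 24.285 / 65.851 ≈ 0.36878.

0.369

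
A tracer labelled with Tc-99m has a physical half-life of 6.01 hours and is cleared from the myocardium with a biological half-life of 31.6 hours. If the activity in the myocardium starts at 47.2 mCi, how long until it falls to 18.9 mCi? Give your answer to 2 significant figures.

1/t_eff = 1/t_phys + 1/t_biol = 1/6.01 + 1/31.6 = 0.19803 per hour.
t_eff = 6.01 × 31.6 / (6.01 + 31.6) ≈ 5.0496 hours.
n = log₂(47.2/18.9) ≈ 1.3204; t = 1.3204 × 5.0496 ≈ 6.6675 hours.

6.7 hours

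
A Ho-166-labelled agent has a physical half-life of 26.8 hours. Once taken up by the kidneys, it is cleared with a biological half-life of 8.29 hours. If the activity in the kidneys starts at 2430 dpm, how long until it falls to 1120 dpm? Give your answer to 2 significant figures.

1/t_eff = 1/t_phys + 1/t_biol = 1/26.8 + 1/8.29 = 0.15794 per hour.
t_eff = 26.8 × 8.29 / (26.8 + 8.29) ≈ 6.3315 hours.
n = log₂(2430/1120) ≈ 1.1175; t = 1.1175 × 6.3315 ≈ 7.0752 hours.

7.1 hours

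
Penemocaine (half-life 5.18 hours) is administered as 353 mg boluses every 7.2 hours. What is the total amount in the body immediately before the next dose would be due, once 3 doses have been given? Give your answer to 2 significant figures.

210 mg

The 3 doses were given 21.6, 14.4, 7.2 hours ago.
Total = 353·(1/2)^(21.6/5.18) + 353·(1/2)^(14.4/5.18) + 353·(1/2)^(7.2/5.18)
      = 19.612 + 51.397 + 134.7 ≈ 205.7 mg.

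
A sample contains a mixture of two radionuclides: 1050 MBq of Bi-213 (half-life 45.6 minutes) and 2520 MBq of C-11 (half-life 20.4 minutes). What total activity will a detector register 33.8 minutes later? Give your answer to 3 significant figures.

Bi-213: 1050 × (1/2)^(33.8/45.6) = 1050 × (1/2)^0.74123 ≈ 628.14 MBq.
C-11: 2520 × (1/2)^(33.8/20.4) = 2520 × (1/2)^1.6569 ≈ 799.16 MBq.
Total = 628.14 + 799.16 ≈ 1427.3 MBq.

1430 MBq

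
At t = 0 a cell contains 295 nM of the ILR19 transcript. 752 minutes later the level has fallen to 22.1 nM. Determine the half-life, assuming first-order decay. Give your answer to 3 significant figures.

A/A₀ = 22.1/295 ≈ 0.074915.
n = log₂(13.348) ≈ 3.7386 half-lives elapsed in 752 minutes.
t½ = 752/3.7386 ≈ 201.14 minutes.

201 minutes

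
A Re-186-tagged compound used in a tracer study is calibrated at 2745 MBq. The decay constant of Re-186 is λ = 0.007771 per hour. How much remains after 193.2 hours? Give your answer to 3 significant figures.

612 MBq

t½ = ln 2 / λ = 0.69315 / 0.007771 ≈ 89.197 hours.
Number of half-lives: n = 193.2/89.197 ≈ 2.166.
Remaining = 2745 × (1/2)^2.166 = 2745 × 0.22283 ≈ 611.66 MBq.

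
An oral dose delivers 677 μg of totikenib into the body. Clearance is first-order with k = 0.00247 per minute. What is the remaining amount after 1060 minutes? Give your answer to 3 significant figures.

t½ = ln 2 / k = 0.69315 / 0.00247 ≈ 280.63 minutes.
Number of half-lives: n = 1060/280.63 ≈ 3.7773.
Remaining = 677 × (1/2)^3.7773 = 677 × 0.072934 ≈ 49.376 μg.

49.4 μg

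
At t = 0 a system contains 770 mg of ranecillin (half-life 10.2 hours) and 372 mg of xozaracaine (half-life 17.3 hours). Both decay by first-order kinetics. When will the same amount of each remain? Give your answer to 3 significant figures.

26.1 hours

Set 770·(1/2)^(t/10.2) = 372·(1/2)^(t/17.3).
Taking log₂: log₂(770/372) = t·(1/10.2 − 1/17.3).
log₂(2.0699) = 1.0496; 1/10.2 − 1/17.3 = 0.040236.
t = 1.0496 / 0.040236 ≈ 26.085 hours.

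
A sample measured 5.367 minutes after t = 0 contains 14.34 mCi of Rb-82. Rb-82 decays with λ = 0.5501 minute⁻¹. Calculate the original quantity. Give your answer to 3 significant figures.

275 mCi

t½ = ln 2 / λ = 0.69315 / 0.5501 ≈ 1.26 minutes.
Number of half-lives elapsed: n = 5.367/1.26 ≈ 4.2594.
A₀ = A × 2^n = 14.34 × 2^4.2594 = 14.34 × 19.152 ≈ 274.63 mCi.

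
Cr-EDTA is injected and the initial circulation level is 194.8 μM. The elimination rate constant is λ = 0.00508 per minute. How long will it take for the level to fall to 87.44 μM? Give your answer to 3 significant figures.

158 minutes

t½ = ln 2 / λ = 0.69315 / 0.00508 ≈ 136.45 minutes.
Fraction remaining = 87.44/194.8 ≈ 0.44887.
n = log₂(194.8/87.44) = ln(2.2278)/ln 2 ≈ 1.1556 half-lives.
t = n × t½ = 1.1556 × 136.45 ≈ 157.68 minutes.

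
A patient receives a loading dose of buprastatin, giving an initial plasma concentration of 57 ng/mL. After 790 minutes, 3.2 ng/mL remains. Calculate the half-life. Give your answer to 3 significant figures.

A/A₀ = 3.2/57 ≈ 0.05614.
n = log₂(17.812) ≈ 4.1548 half-lives elapsed in 790 minutes.
t½ = 790/4.1548 ≈ 190.14 minutes.

190 minutes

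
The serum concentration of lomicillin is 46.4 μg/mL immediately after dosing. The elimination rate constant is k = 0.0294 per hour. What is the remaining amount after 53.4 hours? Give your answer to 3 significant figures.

t½ = ln 2 / k = 0.69315 / 0.0294 ≈ 23.576 hours.
Number of half-lives: n = 53.4/23.576 ≈ 2.265.
Remaining = 46.4 × (1/2)^2.265 = 46.4 × 0.20805 ≈ 9.6537 μg/mL.

9.65 μg/mL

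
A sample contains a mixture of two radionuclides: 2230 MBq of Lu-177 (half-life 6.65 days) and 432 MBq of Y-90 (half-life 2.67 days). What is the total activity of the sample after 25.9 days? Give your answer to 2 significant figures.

150 MBq

Lu-177: 2230 × (1/2)^(25.9/6.65) = 2230 × (1/2)^3.8947 ≈ 149.92 MBq.
Y-90: 432 × (1/2)^(25.9/2.67) = 432 × (1/2)^9.7004 ≈ 0.51925 MBq.
Total = 149.92 + 0.51925 ≈ 150.44 MBq.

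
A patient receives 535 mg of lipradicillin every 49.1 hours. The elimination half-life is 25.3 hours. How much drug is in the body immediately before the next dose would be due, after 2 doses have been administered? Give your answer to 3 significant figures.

The 2 doses were given 98.2, 49.1 hours ago.
Total = 535·(1/2)^(98.2/25.3) + 535·(1/2)^(49.1/25.3)
      = 36.302 + 139.36 ≈ 175.66 mg.

176 mg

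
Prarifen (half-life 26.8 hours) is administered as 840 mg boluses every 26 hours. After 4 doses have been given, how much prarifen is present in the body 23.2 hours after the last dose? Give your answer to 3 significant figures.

878 mg

The 4 doses were given 101.2, 75.2, 49.2, 23.2 hours ago.
Total = 840·(1/2)^(101.2/26.8) + 840·(1/2)^(75.2/26.8) + 840·(1/2)^(49.2/26.8) + 840·(1/2)^(23.2/26.8)
      = 61.313 + 120.12 + 235.31 + 460.98 ≈ 877.72 mg.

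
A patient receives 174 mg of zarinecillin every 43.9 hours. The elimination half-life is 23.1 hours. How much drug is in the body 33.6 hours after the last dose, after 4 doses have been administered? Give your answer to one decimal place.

The 4 doses were given 165.3, 121.4, 77.5, 33.6 hours ago.
Total = 174·(1/2)^(165.3/23.1) + 174·(1/2)^(121.4/23.1) + 174·(1/2)^(77.5/23.1) + 174·(1/2)^(33.6/23.1)
      = 1.2202 + 4.5553 + 17.006 + 63.487 ≈ 86.269 mg.

86.3 mg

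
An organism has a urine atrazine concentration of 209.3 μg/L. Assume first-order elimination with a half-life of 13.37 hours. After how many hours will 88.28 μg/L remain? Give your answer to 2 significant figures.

17 hours

Fraction remaining = 88.28/209.3 ≈ 0.42179.
n = log₂(209.3/88.28) = ln(2.3709)/ln 2 ≈ 1.2454 half-lives.
t = n × t½ = 1.2454 × 13.37 ≈ 16.651 hours.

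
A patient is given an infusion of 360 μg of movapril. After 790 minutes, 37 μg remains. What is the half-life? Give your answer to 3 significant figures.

A/A₀ = 37/360 ≈ 0.10278.
n = log₂(9.7297) ≈ 3.2824 half-lives elapsed in 790 minutes.
t½ = 790/3.2824 ≈ 240.68 minutes.

241 minutes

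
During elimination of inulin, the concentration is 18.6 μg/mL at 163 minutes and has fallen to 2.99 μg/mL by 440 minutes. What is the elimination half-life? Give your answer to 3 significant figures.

105 minutes

Over Δt = 440 − 163 = 277 minutes, the level fell by a factor of 18.6/2.99 ≈ 6.2207.
n = log₂(6.2207) ≈ 2.6371 half-lives, so t½ = 277/2.6371 ≈ 105.04 minutes.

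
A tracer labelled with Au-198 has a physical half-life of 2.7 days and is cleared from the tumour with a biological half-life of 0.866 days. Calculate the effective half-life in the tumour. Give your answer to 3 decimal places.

1/t_eff = 1/t_phys + 1/t_biol = 1/2.7 + 1/0.866 = 1.5251 per day.
t_eff = 2.7 × 0.866 / (2.7 + 0.866) ≈ 0.65569 days.

0.656 days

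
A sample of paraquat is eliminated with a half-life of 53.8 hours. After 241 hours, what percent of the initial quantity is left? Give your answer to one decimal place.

n = 241/53.8 ≈ 4.4796 half-lives.
Fraction remaining = (1/2)^4.4796 ≈ 0.044825, i.e. 4.4825%.

4.5%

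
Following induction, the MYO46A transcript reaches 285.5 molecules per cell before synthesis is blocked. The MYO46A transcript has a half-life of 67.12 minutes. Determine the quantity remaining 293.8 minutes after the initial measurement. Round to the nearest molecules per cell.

14 molecules per cell

Number of half-lives: n = 293.8/67.12 ≈ 4.3772.
Remaining = 285.5 × (1/2)^4.3772 = 285.5 × 0.048119 ≈ 13.738 molecules per cell.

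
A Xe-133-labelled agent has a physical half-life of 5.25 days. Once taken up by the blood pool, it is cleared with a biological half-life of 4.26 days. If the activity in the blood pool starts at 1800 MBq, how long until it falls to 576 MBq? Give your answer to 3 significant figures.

3.87 days

1/t_eff = 1/t_phys + 1/t_biol = 1/5.25 + 1/4.26 = 0.42522 per day.
t_eff = 5.25 × 4.26 / (5.25 + 4.26) ≈ 2.3517 days.
n = log₂(1800/576) ≈ 1.6439; t = 1.6439 × 2.3517 ≈ 3.8659 days.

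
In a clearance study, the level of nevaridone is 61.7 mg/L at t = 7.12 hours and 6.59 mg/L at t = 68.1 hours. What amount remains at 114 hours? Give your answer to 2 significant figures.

1.2 mg/L

Over Δt = 68.1 − 7.12 = 60.98 hours, the level fell by a factor of 61.7/6.59 ≈ 9.3627.
n = log₂(9.3627) ≈ 3.2269 half-lives, so t½ = 60.98/3.2269 ≈ 18.897 hours.
From t = 68.1 to t = 114: 6.59 × (1/2)^((114−68.1)/18.897) ≈ 1.2238 mg/L.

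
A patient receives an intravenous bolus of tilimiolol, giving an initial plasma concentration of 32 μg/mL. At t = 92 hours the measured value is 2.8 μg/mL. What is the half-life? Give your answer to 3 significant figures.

26.2 hours

A/A₀ = 2.8/32 ≈ 0.0875.
n = log₂(11.429) ≈ 3.5146 half-lives elapsed in 92 hours.
t½ = 92/3.5146 ≈ 26.177 hours.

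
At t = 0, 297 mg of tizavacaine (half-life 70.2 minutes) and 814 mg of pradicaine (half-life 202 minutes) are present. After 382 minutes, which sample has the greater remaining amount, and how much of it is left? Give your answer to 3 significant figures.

pradicaine, 219 mg

tizavacaine: 297 × (1/2)^5.4416 ≈ 6.834 mg.
pradicaine: 814 × (1/2)^1.8911 ≈ 219.46 mg.
Pradicaine has more remaining, at ≈ 219.46 mg.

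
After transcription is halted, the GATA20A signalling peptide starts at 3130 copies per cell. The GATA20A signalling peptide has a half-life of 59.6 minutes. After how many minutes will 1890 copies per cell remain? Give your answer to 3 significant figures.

Fraction remaining = 1890/3130 ≈ 0.60383.
n = log₂(3130/1890) = ln(1.6561)/ln 2 ≈ 0.72778 half-lives.
t = n × t½ = 0.72778 × 59.6 ≈ 43.375 minutes.

43.4 minutes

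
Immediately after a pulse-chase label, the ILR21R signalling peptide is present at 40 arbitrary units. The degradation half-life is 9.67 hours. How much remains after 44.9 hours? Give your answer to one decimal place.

1.6 arbitrary units

Number of half-lives: n = 44.9/9.67 ≈ 4.6432.
Remaining = 40 × (1/2)^4.6432 = 40 × 0.040017 ≈ 1.6007 arbitrary units.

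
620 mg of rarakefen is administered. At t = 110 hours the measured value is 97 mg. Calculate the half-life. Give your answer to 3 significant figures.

A/A₀ = 97/620 ≈ 0.15645.
n = log₂(6.3918) ≈ 2.6762 half-lives elapsed in 110 hours.
t½ = 110/2.6762 ≈ 41.103 hours.

41.1 hours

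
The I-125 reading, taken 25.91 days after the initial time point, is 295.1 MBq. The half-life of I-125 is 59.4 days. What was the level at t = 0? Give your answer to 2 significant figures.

400 MBq

Number of half-lives elapsed: n = 25.91/59.4 ≈ 0.4362.
A₀ = A × 2^n = 295.1 × 2^0.4362 = 295.1 × 1.353 ≈ 399.28 MBq.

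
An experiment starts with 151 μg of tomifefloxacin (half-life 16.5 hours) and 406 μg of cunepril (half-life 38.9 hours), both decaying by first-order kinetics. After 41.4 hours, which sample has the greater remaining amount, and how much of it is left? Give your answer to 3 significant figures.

tomifefloxacin: 151 × (1/2)^2.5091 ≈ 26.526 μg.
cunepril: 406 × (1/2)^1.0643 ≈ 194.16 μg.
Cunepril has more remaining, at ≈ 194.16 μg.

cunepril, 194 μg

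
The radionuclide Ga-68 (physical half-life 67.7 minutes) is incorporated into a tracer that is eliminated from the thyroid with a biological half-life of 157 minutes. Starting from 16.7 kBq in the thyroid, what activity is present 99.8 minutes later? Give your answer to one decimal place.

3.9 kBq

1/t_eff = 1/t_phys + 1/t_biol = 1/67.7 + 1/157 = 0.02114 per minute.
t_eff = 67.7 × 157 / (67.7 + 157) ≈ 47.303 minutes.
Remaining = 16.7 × (1/2)^(99.8/47.303) = 16.7 × (1/2)^2.1098 ≈ 3.869 kBq.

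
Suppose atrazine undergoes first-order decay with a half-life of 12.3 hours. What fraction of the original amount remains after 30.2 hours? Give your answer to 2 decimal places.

0.18

n = 30.2/12.3 ≈ 2.4553 half-lives.
Fraction remaining = (1/2)^2.4553 ≈ 0.18234.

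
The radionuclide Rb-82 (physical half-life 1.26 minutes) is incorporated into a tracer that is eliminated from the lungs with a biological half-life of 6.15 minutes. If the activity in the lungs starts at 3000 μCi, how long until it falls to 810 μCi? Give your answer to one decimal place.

1/t_eff = 1/t_phys + 1/t_biol = 1/1.26 + 1/6.15 = 0.95625 per minute.
t_eff = 1.26 × 6.15 / (1.26 + 6.15) ≈ 1.0457 minutes.
n = log₂(3000/810) ≈ 1.889; t = 1.889 × 1.0457 ≈ 1.9754 minutes.

2.0 minutes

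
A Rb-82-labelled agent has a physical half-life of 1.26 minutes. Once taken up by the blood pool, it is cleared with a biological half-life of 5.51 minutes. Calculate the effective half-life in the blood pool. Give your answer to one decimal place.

1/t_eff = 1/t_phys + 1/t_biol = 1/1.26 + 1/5.51 = 0.97514 per minute.
t_eff = 1.26 × 5.51 / (1.26 + 5.51) ≈ 1.0255 minutes.

1.0 minutes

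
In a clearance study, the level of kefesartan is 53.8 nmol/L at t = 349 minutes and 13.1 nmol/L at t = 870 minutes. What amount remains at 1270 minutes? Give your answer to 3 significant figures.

4.43 nmol/L

Over Δt = 870 − 349 = 521 minutes, the level fell by a factor of 53.8/13.1 ≈ 4.1069.
n = log₂(4.1069) ≈ 2.038 half-lives, so t½ = 521/2.038 ≈ 255.64 minutes.
From t = 870 to t = 1270: 13.1 × (1/2)^((1270−870)/255.64) ≈ 4.4284 nmol/L.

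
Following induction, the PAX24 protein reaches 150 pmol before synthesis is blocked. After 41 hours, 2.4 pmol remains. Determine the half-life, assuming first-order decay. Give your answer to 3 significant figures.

6.87 hours

A/A₀ = 2.4/150 ≈ 0.016.
n = log₂(62.5) ≈ 5.9658 half-lives elapsed in 41 hours.
t½ = 41/5.9658 ≈ 6.8725 hours.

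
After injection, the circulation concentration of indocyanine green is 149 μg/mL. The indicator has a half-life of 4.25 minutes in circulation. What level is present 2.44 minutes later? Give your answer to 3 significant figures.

Number of half-lives: n = 2.44/4.25 ≈ 0.57412.
Remaining = 149 × (1/2)^0.57412 = 149 × 0.6717 ≈ 100.08 μg/mL.

100 μg/mL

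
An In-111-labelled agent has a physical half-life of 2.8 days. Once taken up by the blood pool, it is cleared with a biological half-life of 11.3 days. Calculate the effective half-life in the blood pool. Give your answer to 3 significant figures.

1/t_eff = 1/t_phys + 1/t_biol = 1/2.8 + 1/11.3 = 0.44564 per day.
t_eff = 2.8 × 11.3 / (2.8 + 11.3) ≈ 2.244 days.

2.24 days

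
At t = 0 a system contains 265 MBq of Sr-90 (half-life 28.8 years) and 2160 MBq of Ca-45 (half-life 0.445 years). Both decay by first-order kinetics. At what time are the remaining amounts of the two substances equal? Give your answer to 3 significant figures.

Set 265·(1/2)^(t/28.8) = 2160·(1/2)^(t/0.445).
Taking log₂: log₂(265/2160) = t·(1/28.8 − 1/0.445).
log₂(0.12269) = -3.027; 1/28.8 − 1/0.445 = -2.2125.
t = -3.027 / -2.2125 ≈ 1.3681 years.

1.37 years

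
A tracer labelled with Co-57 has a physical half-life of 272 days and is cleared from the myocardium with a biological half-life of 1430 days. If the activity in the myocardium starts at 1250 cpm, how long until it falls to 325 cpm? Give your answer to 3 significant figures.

1/t_eff = 1/t_phys + 1/t_biol = 1/272 + 1/1430 = 0.0043758 per day.
t_eff = 272 × 1430 / (272 + 1430) ≈ 228.53 days.
n = log₂(1250/325) ≈ 1.9434; t = 1.9434 × 228.53 ≈ 444.13 days.

444 days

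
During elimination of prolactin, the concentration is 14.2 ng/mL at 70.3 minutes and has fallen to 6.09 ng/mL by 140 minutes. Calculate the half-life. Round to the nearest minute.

57 minutes

Over Δt = 140 − 70.3 = 69.7 minutes, the level fell by a factor of 14.2/6.09 ≈ 2.3317.
n = log₂(2.3317) ≈ 1.2214 half-lives, so t½ = 69.7/1.2214 ≈ 57.067 minutes.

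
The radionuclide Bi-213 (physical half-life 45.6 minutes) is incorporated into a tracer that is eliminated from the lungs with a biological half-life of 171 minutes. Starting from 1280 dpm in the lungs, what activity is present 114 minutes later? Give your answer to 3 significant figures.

1/t_eff = 1/t_phys + 1/t_biol = 1/45.6 + 1/171 = 0.027778 per minute.
t_eff = 45.6 × 171 / (45.6 + 171) ≈ 36 minutes.
Remaining = 1280 × (1/2)^(114/36) = 1280 × (1/2)^3.1667 ≈ 142.54 dpm.

143 dpm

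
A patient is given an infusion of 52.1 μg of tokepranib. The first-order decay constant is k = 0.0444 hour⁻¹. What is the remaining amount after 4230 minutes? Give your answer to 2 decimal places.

t½ = ln 2 / k = 0.69315 / 0.0444 ≈ 15.611 hours.
Convert the elapsed time: 4230 minutes = 70.5 hours.
Number of half-lives: n = 70.5/15.611 ≈ 4.5159.
Remaining = 52.1 × (1/2)^4.5159 = 52.1 × 0.043709 ≈ 2.2772 μg.

2.28 μg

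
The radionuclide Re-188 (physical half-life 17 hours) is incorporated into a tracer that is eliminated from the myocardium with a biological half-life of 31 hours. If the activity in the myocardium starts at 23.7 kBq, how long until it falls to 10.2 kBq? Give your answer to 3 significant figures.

1/t_eff = 1/t_phys + 1/t_biol = 1/17 + 1/31 = 0.091082 per hour.
t_eff = 17 × 31 / (17 + 31) ≈ 10.979 hours.
n = log₂(23.7/10.2) ≈ 1.2163; t = 1.2163 × 10.979 ≈ 13.354 hours.

13.4 hours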